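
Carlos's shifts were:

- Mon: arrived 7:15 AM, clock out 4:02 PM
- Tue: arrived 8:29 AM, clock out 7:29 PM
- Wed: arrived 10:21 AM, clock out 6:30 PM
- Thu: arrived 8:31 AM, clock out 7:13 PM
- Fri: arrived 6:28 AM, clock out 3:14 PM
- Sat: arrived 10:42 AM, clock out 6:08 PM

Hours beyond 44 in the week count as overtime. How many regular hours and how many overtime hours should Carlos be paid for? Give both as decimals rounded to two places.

Regular 44.00 hours, overtime 10.83 hours

Mon: 7:15 AM–4:02 PM = 8 h 47 min
Tue: 8:29 AM–7:29 PM = 11 h 0 min
Wed: 10:21 AM–6:30 PM = 8 h 9 min
Thu: 8:31 AM–7:13 PM = 10 h 42 min
Fri: 6:28 AM–3:14 PM = 8 h 46 min
Sat: 10:42 AM–6:08 PM = 7 h 26 min
Total worked: 54 h 50 min = 54.83 h.
Threshold 44 h → overtime 10 h 50 min, regular 44 h 0 min.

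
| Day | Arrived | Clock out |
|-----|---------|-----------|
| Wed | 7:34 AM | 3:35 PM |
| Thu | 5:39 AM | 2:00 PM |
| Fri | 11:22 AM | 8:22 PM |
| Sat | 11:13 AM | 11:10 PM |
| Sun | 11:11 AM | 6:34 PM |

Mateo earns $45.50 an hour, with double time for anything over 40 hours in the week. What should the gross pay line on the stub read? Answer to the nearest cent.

$2247.70

Wed: 7:34 AM–3:35 PM = 8 h 1 min
Thu: 5:39 AM–2:00 PM = 8 h 21 min
Fri: 11:22 AM–8:22 PM = 9 h 0 min
Sat: 11:13 AM–11:10 PM = 11 h 57 min
Sun: 11:11 AM–6:34 PM = 7 h 23 min
Total worked: 44 h 42 min = 2682 min.
Regular 40 h 0 min = 2400 min at $45.50/h; overtime 4 h 42 min = 282 min at $91.00/h.
Pay = (2400 × $45.50 + 282 × $91.00) ÷ 60 = $2247.70.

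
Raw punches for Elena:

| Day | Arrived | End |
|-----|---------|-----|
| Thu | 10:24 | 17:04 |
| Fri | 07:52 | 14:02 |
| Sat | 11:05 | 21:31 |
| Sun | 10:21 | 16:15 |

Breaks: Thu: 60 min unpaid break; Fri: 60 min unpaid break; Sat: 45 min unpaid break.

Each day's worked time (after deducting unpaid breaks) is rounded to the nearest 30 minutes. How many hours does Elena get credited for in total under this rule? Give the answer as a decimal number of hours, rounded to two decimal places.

26.00 hours

Thu: 10:24–17:04 = 6 h 40 min − 60 min = 5 h 40 min → rounds to 5 h 30 min
Fri: 07:52–14:02 = 6 h 10 min − 60 min = 5 h 10 min → rounds to 5 h 0 min
Sat: 11:05–21:31 = 10 h 26 min − 45 min = 9 h 41 min → rounds to 9 h 30 min
Sun: 10:21–16:15 = 5 h 54 min → rounds to 6 h 0 min
Total credited: 26 h 0 min.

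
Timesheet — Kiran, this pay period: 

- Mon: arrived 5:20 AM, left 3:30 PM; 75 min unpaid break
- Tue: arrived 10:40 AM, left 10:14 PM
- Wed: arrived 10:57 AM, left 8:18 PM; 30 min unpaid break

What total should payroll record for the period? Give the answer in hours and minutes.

Mon: 5:20 AM–3:30 PM = 10 h 10 min; less 75 min break → 8 h 55 min
Tue: 10:40 AM–10:14 PM = 11 h 34 min
Wed: 10:57 AM–8:18 PM = 9 h 21 min; less 30 min break → 8 h 51 min
Total: 8 h 55 min + 11 h 34 min + 8 h 51 min = 29 h 20 min.

29 h 20 min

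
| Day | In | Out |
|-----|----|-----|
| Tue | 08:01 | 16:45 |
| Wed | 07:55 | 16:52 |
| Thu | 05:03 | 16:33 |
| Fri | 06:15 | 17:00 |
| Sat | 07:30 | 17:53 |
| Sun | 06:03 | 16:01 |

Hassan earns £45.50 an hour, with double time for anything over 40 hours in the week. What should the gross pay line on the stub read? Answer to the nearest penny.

£3665.78

Tue: 08:01–16:45 = 8 h 44 min
Wed: 07:55–16:52 = 8 h 57 min
Thu: 05:03–16:33 = 11 h 30 min
Fri: 06:15–17:00 = 10 h 45 min
Sat: 07:30–17:53 = 10 h 23 min
Sun: 06:03–16:01 = 9 h 58 min
Total worked: 60 h 17 min = 3617 min.
Regular 40 h 0 min = 2400 min at £45.50/h; overtime 20 h 17 min = 1217 min at £91.00/h.
Pay = (2400 × £45.50 + 1217 × £91.00) ÷ 60 = £3665.78.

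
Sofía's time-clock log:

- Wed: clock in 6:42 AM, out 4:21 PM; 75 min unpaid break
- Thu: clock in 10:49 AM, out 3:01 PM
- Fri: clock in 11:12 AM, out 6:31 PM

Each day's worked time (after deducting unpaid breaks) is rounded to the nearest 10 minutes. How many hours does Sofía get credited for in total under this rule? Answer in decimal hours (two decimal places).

Wed: 6:42 AM–4:21 PM = 9 h 39 min − 75 min = 8 h 24 min → rounds to 8 h 20 min
Thu: 10:49 AM–3:01 PM = 4 h 12 min → rounds to 4 h 10 min
Fri: 11:12 AM–6:31 PM = 7 h 19 min → rounds to 7 h 20 min
Total credited: 19 h 50 min.

19.83 hours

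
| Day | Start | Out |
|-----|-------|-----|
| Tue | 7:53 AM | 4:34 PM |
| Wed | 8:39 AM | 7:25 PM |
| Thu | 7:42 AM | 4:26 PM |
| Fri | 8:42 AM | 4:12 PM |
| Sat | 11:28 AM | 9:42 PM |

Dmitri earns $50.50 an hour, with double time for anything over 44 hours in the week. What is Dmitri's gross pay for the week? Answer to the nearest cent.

$2415.58

Tue: 7:53 AM–4:34 PM = 8 h 41 min
Wed: 8:39 AM–7:25 PM = 10 h 46 min
Thu: 7:42 AM–4:26 PM = 8 h 44 min
Fri: 8:42 AM–4:12 PM = 7 h 30 min
Sat: 11:28 AM–9:42 PM = 10 h 14 min
Total worked: 45 h 55 min = 2755 min.
Regular 44 h 0 min = 2640 min at $50.50/h; overtime 1 h 55 min = 115 min at $101.00/h.
Pay = (2640 × $50.50 + 115 × $101.00) ÷ 60 = $2415.58.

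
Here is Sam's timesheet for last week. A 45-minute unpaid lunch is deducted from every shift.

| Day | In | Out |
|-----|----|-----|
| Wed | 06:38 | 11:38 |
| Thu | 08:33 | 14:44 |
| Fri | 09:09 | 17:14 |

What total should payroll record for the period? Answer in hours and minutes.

Wed: 06:38–11:38 = 5 h 0 min; less 45 min break → 4 h 15 min
Thu: 08:33–14:44 = 6 h 11 min; less 45 min break → 5 h 26 min
Fri: 09:09–17:14 = 8 h 5 min; less 45 min break → 7 h 20 min
Total: 4 h 15 min + 5 h 26 min + 7 h 20 min = 17 h 1 min.

17 h 1 min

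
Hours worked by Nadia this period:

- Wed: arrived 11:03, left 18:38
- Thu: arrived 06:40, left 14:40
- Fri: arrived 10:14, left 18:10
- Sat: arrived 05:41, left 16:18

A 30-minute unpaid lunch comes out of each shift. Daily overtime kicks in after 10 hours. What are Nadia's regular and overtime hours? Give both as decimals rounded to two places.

Regular 32.02 hours, overtime 0.12 hours

Wed: 11:03–18:38 = 7 h 35 min; less 30 min break → 7 h 5 min
Thu: 06:40–14:40 = 8 h 0 min; less 30 min break → 7 h 30 min
Fri: 10:14–18:10 = 7 h 56 min; less 30 min break → 7 h 26 min
Sat: 05:41–16:18 = 10 h 37 min; less 30 min break → 10 h 7 min
Wed reg 7 h 5 min / OT 0 h 0 min; Thu reg 7 h 30 min / OT 0 h 0 min; Fri reg 7 h 26 min / OT 0 h 0 min; Sat reg 10 h 0 min / OT 0 h 7 min.
Totals: regular 32 h 1 min, overtime 0 h 7 min.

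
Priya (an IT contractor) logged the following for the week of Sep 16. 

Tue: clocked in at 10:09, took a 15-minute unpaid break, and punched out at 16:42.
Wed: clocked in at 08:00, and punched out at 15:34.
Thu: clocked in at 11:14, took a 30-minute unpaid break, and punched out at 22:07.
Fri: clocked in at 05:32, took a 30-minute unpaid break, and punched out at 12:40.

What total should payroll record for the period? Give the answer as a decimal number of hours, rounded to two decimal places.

Tue: 10:09–16:42 = 6 h 33 min; less 15 min break → 6 h 18 min
Wed: 08:00–15:34 = 7 h 34 min
Thu: 11:14–22:07 = 10 h 53 min; less 30 min break → 10 h 23 min
Fri: 05:32–12:40 = 7 h 8 min; less 30 min break → 6 h 38 min
Total: 6 h 18 min + 7 h 34 min + 10 h 23 min + 6 h 38 min = 30 h 53 min.

30.88 hours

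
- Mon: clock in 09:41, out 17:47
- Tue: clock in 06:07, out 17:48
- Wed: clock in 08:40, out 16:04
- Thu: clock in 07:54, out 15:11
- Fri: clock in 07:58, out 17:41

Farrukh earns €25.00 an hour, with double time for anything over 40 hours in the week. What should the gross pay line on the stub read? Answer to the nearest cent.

€1209.17

Mon: 09:41–17:47 = 8 h 6 min
Tue: 06:07–17:48 = 11 h 41 min
Wed: 08:40–16:04 = 7 h 24 min
Thu: 07:54–15:11 = 7 h 17 min
Fri: 07:58–17:41 = 9 h 43 min
Total worked: 44 h 11 min = 2651 min.
Regular 40 h 0 min = 2400 min at €25.00/h; overtime 4 h 11 min = 251 min at €50.00/h.
Pay = (2400 × €25.00 + 251 × €50.00) ÷ 60 = €1209.17.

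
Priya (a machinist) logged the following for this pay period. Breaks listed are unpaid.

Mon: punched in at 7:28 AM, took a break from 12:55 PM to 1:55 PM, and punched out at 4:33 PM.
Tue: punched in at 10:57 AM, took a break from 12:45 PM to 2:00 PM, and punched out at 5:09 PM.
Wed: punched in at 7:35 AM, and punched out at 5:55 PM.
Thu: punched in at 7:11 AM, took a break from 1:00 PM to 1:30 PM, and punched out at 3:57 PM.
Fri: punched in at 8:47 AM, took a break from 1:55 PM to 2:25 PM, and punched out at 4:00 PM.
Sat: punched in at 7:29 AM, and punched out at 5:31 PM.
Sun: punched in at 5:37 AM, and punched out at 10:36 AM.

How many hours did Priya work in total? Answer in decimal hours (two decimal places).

53.37 hours

Mon: 7:28 AM–4:33 PM = 9 h 5 min; less 60 min break → 8 h 5 min
Tue: 10:57 AM–5:09 PM = 6 h 12 min; less 75 min break → 4 h 57 min
Wed: 7:35 AM–5:55 PM = 10 h 20 min
Thu: 7:11 AM–3:57 PM = 8 h 46 min; less 30 min break → 8 h 16 min
Fri: 8:47 AM–4:00 PM = 7 h 13 min; less 30 min break → 6 h 43 min
Sat: 7:29 AM–5:31 PM = 10 h 2 min
Sun: 5:37 AM–10:36 AM = 4 h 59 min
Total: 8 h 5 min + 4 h 57 min + 10 h 20 min + 8 h 16 min + 6 h 43 min + 10 h 2 min + 4 h 59 min = 53 h 22 min.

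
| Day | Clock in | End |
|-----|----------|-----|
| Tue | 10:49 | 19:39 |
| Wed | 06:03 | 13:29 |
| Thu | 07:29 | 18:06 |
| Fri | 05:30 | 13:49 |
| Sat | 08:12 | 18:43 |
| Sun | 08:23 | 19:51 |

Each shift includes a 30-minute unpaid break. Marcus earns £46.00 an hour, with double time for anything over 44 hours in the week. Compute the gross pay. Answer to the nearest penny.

£2960.87

Tue: 10:49–19:39 = 8 h 50 min; less 30 min break → 8 h 20 min
Wed: 06:03–13:29 = 7 h 26 min; less 30 min break → 6 h 56 min
Thu: 07:29–18:06 = 10 h 37 min; less 30 min break → 10 h 7 min
Fri: 05:30–13:49 = 8 h 19 min; less 30 min break → 7 h 49 min
Sat: 08:12–18:43 = 10 h 31 min; less 30 min break → 10 h 1 min
Sun: 08:23–19:51 = 11 h 28 min; less 30 min break → 10 h 58 min
Total worked: 54 h 11 min = 3251 min.
Regular 44 h 0 min = 2640 min at £46.00/h; overtime 10 h 11 min = 611 min at £92.00/h.
Pay = (2640 × £46.00 + 611 × £92.00) ÷ 60 = £2960.87.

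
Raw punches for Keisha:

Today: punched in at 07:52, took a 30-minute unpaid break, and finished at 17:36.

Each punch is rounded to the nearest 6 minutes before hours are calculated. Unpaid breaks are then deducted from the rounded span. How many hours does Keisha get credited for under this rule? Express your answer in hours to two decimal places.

Today: in 07:52→07:54, out 17:36→17:36; 9 h 42 min − 30 min = 9 h 12 min

9.20 hours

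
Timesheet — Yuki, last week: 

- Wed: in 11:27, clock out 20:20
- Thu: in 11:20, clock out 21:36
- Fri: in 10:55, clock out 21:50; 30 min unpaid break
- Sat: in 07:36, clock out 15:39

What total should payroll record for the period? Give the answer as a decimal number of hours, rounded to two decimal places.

37.62 hours

Wed: 11:27–20:20 = 8 h 53 min
Thu: 11:20–21:36 = 10 h 16 min
Fri: 10:55–21:50 = 10 h 55 min; less 30 min break → 10 h 25 min
Sat: 07:36–15:39 = 8 h 3 min
Total: 8 h 53 min + 10 h 16 min + 10 h 25 min + 8 h 3 min = 37 h 37 min.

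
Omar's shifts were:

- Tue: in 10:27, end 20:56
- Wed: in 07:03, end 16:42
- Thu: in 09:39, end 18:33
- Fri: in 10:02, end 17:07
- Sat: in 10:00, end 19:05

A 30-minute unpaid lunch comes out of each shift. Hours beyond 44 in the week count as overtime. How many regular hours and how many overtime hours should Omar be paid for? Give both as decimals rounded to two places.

Regular 42.70 hours, overtime 0.00 hours

Tue: 10:27–20:56 = 10 h 29 min; less 30 min break → 9 h 59 min
Wed: 07:03–16:42 = 9 h 39 min; less 30 min break → 9 h 9 min
Thu: 09:39–18:33 = 8 h 54 min; less 30 min break → 8 h 24 min
Fri: 10:02–17:07 = 7 h 5 min; less 30 min break → 6 h 35 min
Sat: 10:00–19:05 = 9 h 5 min; less 30 min break → 8 h 35 min
Total worked: 42 h 42 min = 42.70 h.
Threshold 44 h → overtime 0 h 0 min, regular 42 h 42 min.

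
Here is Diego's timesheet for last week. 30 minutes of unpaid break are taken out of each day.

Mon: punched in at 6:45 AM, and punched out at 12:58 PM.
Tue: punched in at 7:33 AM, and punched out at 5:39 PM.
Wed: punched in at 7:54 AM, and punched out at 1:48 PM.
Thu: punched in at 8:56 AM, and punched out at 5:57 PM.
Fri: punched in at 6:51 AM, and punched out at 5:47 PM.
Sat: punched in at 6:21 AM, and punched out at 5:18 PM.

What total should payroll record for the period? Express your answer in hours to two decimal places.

Mon: 6:45 AM–12:58 PM = 6 h 13 min; less 30 min break → 5 h 43 min
Tue: 7:33 AM–5:39 PM = 10 h 6 min; less 30 min break → 9 h 36 min
Wed: 7:54 AM–1:48 PM = 5 h 54 min; less 30 min break → 5 h 24 min
Thu: 8:56 AM–5:57 PM = 9 h 1 min; less 30 min break → 8 h 31 min
Fri: 6:51 AM–5:47 PM = 10 h 56 min; less 30 min break → 10 h 26 min
Sat: 6:21 AM–5:18 PM = 10 h 57 min; less 30 min break → 10 h 27 min
Total: 5 h 43 min + 9 h 36 min + 5 h 24 min + 8 h 31 min + 10 h 26 min + 10 h 27 min = 50 h 7 min.

50.12 hours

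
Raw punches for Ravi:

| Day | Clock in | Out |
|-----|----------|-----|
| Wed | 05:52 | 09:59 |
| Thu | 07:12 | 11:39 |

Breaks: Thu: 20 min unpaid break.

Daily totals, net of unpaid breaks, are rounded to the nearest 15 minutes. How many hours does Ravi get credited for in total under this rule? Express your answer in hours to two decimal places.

8.00 hours

Wed: 05:52–09:59 = 4 h 7 min → rounds to 4 h 0 min
Thu: 07:12–11:39 = 4 h 27 min − 20 min = 4 h 7 min → rounds to 4 h 0 min
Total credited: 8 h 0 min.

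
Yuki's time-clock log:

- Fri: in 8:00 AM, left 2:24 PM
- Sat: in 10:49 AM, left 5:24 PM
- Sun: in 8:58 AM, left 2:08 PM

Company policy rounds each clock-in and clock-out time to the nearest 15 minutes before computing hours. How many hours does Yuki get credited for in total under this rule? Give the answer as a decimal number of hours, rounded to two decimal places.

Fri: in 8:00 AM→8:00 AM, out 2:24 PM→2:30 PM; 6 h 30 min
Sat: in 10:49 AM→10:45 AM, out 5:24 PM→5:30 PM; 6 h 45 min
Sun: in 8:58 AM→9:00 AM, out 2:08 PM→2:15 PM; 5 h 15 min
Total credited: 18 h 30 min.

18.50 hours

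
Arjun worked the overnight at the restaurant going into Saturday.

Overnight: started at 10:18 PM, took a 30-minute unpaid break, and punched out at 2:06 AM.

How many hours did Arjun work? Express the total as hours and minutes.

3 h 18 min

Overnight: 10:18 PM → midnight = 1 h 42 min; midnight → 2:06 AM = 2 h 6 min; span 3 h 48 min; less 30 min break → 3 h 18 min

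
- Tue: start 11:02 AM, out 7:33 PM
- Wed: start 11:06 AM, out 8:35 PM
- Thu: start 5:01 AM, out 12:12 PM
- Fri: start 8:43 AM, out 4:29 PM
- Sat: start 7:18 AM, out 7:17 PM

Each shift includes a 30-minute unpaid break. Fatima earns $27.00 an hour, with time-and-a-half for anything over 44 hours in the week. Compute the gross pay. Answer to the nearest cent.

Tue: 11:02 AM–7:33 PM = 8 h 31 min; less 30 min break → 8 h 1 min
Wed: 11:06 AM–8:35 PM = 9 h 29 min; less 30 min break → 8 h 59 min
Thu: 5:01 AM–12:12 PM = 7 h 11 min; less 30 min break → 6 h 41 min
Fri: 8:43 AM–4:29 PM = 7 h 46 min; less 30 min break → 7 h 16 min
Sat: 7:18 AM–7:17 PM = 11 h 59 min; less 30 min break → 11 h 29 min
Total worked: 42 h 26 min = 2546 min.
Regular 42 h 26 min = 2546 min at $27.00/h; overtime 0 h 0 min = 0 min at $40.50/h.
Pay = (2546 × $27.00 + 0 × $40.50) ÷ 60 = $1145.70.

$1145.70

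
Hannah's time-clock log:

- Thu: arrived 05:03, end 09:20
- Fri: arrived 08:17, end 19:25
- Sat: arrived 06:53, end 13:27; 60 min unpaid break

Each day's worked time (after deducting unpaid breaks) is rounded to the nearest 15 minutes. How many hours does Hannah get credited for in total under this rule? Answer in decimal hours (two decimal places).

Thu: 05:03–09:20 = 4 h 17 min → rounds to 4 h 15 min
Fri: 08:17–19:25 = 11 h 8 min → rounds to 11 h 15 min
Sat: 06:53–13:27 = 6 h 34 min − 60 min = 5 h 34 min → rounds to 5 h 30 min
Total credited: 21 h 0 min.

21.00 hours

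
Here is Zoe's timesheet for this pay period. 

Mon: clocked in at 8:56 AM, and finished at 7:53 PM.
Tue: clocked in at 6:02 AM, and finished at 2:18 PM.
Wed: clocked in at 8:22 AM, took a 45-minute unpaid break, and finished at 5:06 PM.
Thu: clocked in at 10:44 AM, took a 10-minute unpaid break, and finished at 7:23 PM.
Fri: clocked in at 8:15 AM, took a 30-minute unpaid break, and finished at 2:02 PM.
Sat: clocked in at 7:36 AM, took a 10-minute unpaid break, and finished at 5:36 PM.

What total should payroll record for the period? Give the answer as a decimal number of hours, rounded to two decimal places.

50.80 hours

Mon: 8:56 AM–7:53 PM = 10 h 57 min
Tue: 6:02 AM–2:18 PM = 8 h 16 min
Wed: 8:22 AM–5:06 PM = 8 h 44 min; less 45 min break → 7 h 59 min
Thu: 10:44 AM–7:23 PM = 8 h 39 min; less 10 min break → 8 h 29 min
Fri: 8:15 AM–2:02 PM = 5 h 47 min; less 30 min break → 5 h 17 min
Sat: 7:36 AM–5:36 PM = 10 h 0 min; less 10 min break → 9 h 50 min
Total: 10 h 57 min + 8 h 16 min + 7 h 59 min + 8 h 29 min + 5 h 17 min + 9 h 50 min = 50 h 48 min.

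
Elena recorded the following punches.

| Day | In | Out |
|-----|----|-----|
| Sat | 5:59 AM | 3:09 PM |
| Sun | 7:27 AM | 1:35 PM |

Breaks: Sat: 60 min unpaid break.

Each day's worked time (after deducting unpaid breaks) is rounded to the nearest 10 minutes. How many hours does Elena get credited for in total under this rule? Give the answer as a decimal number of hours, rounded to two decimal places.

14.33 hours

Sat: 5:59 AM–3:09 PM = 9 h 10 min − 60 min = 8 h 10 min → rounds to 8 h 10 min
Sun: 7:27 AM–1:35 PM = 6 h 8 min → rounds to 6 h 10 min
Total credited: 14 h 20 min.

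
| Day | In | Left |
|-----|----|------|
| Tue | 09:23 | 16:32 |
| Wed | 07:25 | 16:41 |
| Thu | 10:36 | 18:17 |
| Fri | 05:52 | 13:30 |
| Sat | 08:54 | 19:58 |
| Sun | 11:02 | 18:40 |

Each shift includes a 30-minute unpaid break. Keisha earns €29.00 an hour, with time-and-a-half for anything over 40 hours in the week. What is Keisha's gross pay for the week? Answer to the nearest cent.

Tue: 09:23–16:32 = 7 h 9 min; less 30 min break → 6 h 39 min
Wed: 07:25–16:41 = 9 h 16 min; less 30 min break → 8 h 46 min
Thu: 10:36–18:17 = 7 h 41 min; less 30 min break → 7 h 11 min
Fri: 05:52–13:30 = 7 h 38 min; less 30 min break → 7 h 8 min
Sat: 08:54–19:58 = 11 h 4 min; less 30 min break → 10 h 34 min
Sun: 11:02–18:40 = 7 h 38 min; less 30 min break → 7 h 8 min
Total worked: 47 h 26 min = 2846 min.
Regular 40 h 0 min = 2400 min at €29.00/h; overtime 7 h 26 min = 446 min at €43.50/h.
Pay = (2400 × €29.00 + 446 × €43.50) ÷ 60 = €1483.35.

€1483.35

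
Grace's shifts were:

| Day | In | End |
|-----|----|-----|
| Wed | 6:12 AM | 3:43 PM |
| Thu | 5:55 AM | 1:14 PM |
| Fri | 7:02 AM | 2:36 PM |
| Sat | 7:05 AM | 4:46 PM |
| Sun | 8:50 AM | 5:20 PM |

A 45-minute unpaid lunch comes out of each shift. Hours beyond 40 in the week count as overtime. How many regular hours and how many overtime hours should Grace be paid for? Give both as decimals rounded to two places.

Wed: 6:12 AM–3:43 PM = 9 h 31 min; less 45 min break → 8 h 46 min
Thu: 5:55 AM–1:14 PM = 7 h 19 min; less 45 min break → 6 h 34 min
Fri: 7:02 AM–2:36 PM = 7 h 34 min; less 45 min break → 6 h 49 min
Sat: 7:05 AM–4:46 PM = 9 h 41 min; less 45 min break → 8 h 56 min
Sun: 8:50 AM–5:20 PM = 8 h 30 min; less 45 min break → 7 h 45 min
Total worked: 38 h 50 min = 38.83 h.
Threshold 40 h → overtime 0 h 0 min, regular 38 h 50 min.

Regular 38.83 hours, overtime 0.00 hours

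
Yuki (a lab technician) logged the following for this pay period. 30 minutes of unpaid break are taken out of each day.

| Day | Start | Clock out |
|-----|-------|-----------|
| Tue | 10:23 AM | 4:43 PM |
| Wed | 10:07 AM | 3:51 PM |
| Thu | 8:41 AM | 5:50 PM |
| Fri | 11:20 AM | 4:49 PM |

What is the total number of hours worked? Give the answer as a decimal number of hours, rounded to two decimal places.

24.70 hours

Tue: 10:23 AM–4:43 PM = 6 h 20 min; less 30 min break → 5 h 50 min
Wed: 10:07 AM–3:51 PM = 5 h 44 min; less 30 min break → 5 h 14 min
Thu: 8:41 AM–5:50 PM = 9 h 9 min; less 30 min break → 8 h 39 min
Fri: 11:20 AM–4:49 PM = 5 h 29 min; less 30 min break → 4 h 59 min
Total: 5 h 50 min + 5 h 14 min + 8 h 39 min + 4 h 59 min = 24 h 42 min.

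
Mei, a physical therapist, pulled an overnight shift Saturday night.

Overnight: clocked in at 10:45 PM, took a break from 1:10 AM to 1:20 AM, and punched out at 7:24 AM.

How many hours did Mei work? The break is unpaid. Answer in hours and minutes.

Overnight: 10:45 PM → midnight = 1 h 15 min; midnight → 7:24 AM = 7 h 24 min; span 8 h 39 min; less 10 min break → 8 h 29 min

8 h 29 min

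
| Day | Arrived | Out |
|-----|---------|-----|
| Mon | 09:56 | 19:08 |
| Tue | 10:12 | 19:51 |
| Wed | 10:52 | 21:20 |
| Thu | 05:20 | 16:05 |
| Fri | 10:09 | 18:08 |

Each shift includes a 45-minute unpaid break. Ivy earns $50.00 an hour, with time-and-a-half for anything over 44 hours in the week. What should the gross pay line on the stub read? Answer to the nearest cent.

$2222.50

Mon: 09:56–19:08 = 9 h 12 min; less 45 min break → 8 h 27 min
Tue: 10:12–19:51 = 9 h 39 min; less 45 min break → 8 h 54 min
Wed: 10:52–21:20 = 10 h 28 min; less 45 min break → 9 h 43 min
Thu: 05:20–16:05 = 10 h 45 min; less 45 min break → 10 h 0 min
Fri: 10:09–18:08 = 7 h 59 min; less 45 min break → 7 h 14 min
Total worked: 44 h 18 min = 2658 min.
Regular 44 h 0 min = 2640 min at $50.00/h; overtime 0 h 18 min = 18 min at $75.00/h.
Pay = (2640 × $50.00 + 18 × $75.00) ÷ 60 = $2222.50.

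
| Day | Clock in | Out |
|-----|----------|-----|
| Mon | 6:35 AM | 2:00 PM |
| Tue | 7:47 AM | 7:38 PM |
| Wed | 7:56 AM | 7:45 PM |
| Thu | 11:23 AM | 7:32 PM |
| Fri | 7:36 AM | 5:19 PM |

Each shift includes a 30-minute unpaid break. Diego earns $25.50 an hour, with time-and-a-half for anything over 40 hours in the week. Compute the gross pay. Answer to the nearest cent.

Mon: 6:35 AM–2:00 PM = 7 h 25 min; less 30 min break → 6 h 55 min
Tue: 7:47 AM–7:38 PM = 11 h 51 min; less 30 min break → 11 h 21 min
Wed: 7:56 AM–7:45 PM = 11 h 49 min; less 30 min break → 11 h 19 min
Thu: 11:23 AM–7:32 PM = 8 h 9 min; less 30 min break → 7 h 39 min
Fri: 7:36 AM–5:19 PM = 9 h 43 min; less 30 min break → 9 h 13 min
Total worked: 46 h 27 min = 2787 min.
Regular 40 h 0 min = 2400 min at $25.50/h; overtime 6 h 27 min = 387 min at $38.25/h.
Pay = (2400 × $25.50 + 387 × $38.25) ÷ 60 = $1266.71.

$1266.71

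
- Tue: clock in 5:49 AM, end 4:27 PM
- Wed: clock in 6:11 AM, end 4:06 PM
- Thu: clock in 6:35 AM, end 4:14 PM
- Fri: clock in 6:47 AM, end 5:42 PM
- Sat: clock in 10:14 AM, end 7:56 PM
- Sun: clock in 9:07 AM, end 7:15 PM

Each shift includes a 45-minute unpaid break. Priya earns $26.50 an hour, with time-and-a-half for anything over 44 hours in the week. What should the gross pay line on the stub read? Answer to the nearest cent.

$1660.89

Tue: 5:49 AM–4:27 PM = 10 h 38 min; less 45 min break → 9 h 53 min
Wed: 6:11 AM–4:06 PM = 9 h 55 min; less 45 min break → 9 h 10 min
Thu: 6:35 AM–4:14 PM = 9 h 39 min; less 45 min break → 8 h 54 min
Fri: 6:47 AM–5:42 PM = 10 h 55 min; less 45 min break → 10 h 10 min
Sat: 10:14 AM–7:56 PM = 9 h 42 min; less 45 min break → 8 h 57 min
Sun: 9:07 AM–7:15 PM = 10 h 8 min; less 45 min break → 9 h 23 min
Total worked: 56 h 27 min = 3387 min.
Regular 44 h 0 min = 2640 min at $26.50/h; overtime 12 h 27 min = 747 min at $39.75/h.
Pay = (2640 × $26.50 + 747 × $39.75) ÷ 60 = $1660.89.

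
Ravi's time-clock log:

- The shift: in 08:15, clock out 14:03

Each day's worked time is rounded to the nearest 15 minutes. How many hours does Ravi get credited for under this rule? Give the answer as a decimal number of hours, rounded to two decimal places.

5.75 hours

The shift: 08:15–14:03 = 5 h 48 min → rounds to 5 h 45 min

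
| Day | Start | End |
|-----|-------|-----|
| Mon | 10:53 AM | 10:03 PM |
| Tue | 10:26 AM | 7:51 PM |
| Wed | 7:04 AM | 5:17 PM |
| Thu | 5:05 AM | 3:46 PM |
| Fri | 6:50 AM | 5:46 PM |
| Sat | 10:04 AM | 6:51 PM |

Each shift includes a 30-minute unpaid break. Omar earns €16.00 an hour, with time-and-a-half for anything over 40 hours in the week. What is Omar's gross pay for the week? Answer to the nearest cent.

€1076.80

Mon: 10:53 AM–10:03 PM = 11 h 10 min; less 30 min break → 10 h 40 min
Tue: 10:26 AM–7:51 PM = 9 h 25 min; less 30 min break → 8 h 55 min
Wed: 7:04 AM–5:17 PM = 10 h 13 min; less 30 min break → 9 h 43 min
Thu: 5:05 AM–3:46 PM = 10 h 41 min; less 30 min break → 10 h 11 min
Fri: 6:50 AM–5:46 PM = 10 h 56 min; less 30 min break → 10 h 26 min
Sat: 10:04 AM–6:51 PM = 8 h 47 min; less 30 min break → 8 h 17 min
Total worked: 58 h 12 min = 3492 min.
Regular 40 h 0 min = 2400 min at €16.00/h; overtime 18 h 12 min = 1092 min at €24.00/h.
Pay = (2400 × €16.00 + 1092 × €24.00) ÷ 60 = €1076.80.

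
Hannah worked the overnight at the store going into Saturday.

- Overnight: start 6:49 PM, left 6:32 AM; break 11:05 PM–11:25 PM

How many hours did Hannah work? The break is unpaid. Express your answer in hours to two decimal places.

11.38 hours

Overnight: 6:49 PM → midnight = 5 h 11 min; midnight → 6:32 AM = 6 h 32 min; span 11 h 43 min; less 20 min break → 11 h 23 min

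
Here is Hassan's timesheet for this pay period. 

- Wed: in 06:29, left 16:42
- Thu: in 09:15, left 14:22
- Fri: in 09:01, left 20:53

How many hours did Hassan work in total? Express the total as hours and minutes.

27 h 12 min

Wed: 06:29–16:42 = 10 h 13 min
Thu: 09:15–14:22 = 5 h 7 min
Fri: 09:01–20:53 = 11 h 52 min
Total: 10 h 13 min + 5 h 7 min + 11 h 52 min = 27 h 12 min.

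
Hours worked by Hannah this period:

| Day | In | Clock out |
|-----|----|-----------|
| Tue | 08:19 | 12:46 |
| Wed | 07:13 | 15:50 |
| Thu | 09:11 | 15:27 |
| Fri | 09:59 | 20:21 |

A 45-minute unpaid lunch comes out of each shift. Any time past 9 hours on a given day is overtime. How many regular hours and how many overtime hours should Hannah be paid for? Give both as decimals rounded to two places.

Tue: 08:19–12:46 = 4 h 27 min; less 45 min break → 3 h 42 min
Wed: 07:13–15:50 = 8 h 37 min; less 45 min break → 7 h 52 min
Thu: 09:11–15:27 = 6 h 16 min; less 45 min break → 5 h 31 min
Fri: 09:59–20:21 = 10 h 22 min; less 45 min break → 9 h 37 min
Tue reg 3 h 42 min / OT 0 h 0 min; Wed reg 7 h 52 min / OT 0 h 0 min; Thu reg 5 h 31 min / OT 0 h 0 min; Fri reg 9 h 0 min / OT 0 h 37 min.
Totals: regular 26 h 5 min, overtime 0 h 37 min.

Regular 26.08 hours, overtime 0.62 hours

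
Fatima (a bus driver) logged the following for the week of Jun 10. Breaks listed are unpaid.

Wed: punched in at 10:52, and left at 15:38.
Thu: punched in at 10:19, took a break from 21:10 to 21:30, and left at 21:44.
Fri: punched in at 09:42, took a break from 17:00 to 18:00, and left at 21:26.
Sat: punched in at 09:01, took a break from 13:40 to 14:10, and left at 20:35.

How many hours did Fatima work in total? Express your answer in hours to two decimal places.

37.65 hours

Wed: 10:52–15:38 = 4 h 46 min
Thu: 10:19–21:44 = 11 h 25 min; less 20 min break → 11 h 5 min
Fri: 09:42–21:26 = 11 h 44 min; less 60 min break → 10 h 44 min
Sat: 09:01–20:35 = 11 h 34 min; less 30 min break → 11 h 4 min
Total: 4 h 46 min + 11 h 5 min + 10 h 44 min + 11 h 4 min = 37 h 39 min.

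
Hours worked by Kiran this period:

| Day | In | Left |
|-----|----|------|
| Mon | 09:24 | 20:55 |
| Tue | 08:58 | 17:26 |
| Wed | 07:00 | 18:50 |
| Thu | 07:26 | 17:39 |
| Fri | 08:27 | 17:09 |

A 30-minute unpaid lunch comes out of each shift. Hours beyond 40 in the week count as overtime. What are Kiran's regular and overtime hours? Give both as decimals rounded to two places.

Regular 40.00 hours, overtime 8.23 hours

Mon: 09:24–20:55 = 11 h 31 min; less 30 min break → 11 h 1 min
Tue: 08:58–17:26 = 8 h 28 min; less 30 min break → 7 h 58 min
Wed: 07:00–18:50 = 11 h 50 min; less 30 min break → 11 h 20 min
Thu: 07:26–17:39 = 10 h 13 min; less 30 min break → 9 h 43 min
Fri: 08:27–17:09 = 8 h 42 min; less 30 min break → 8 h 12 min
Total worked: 48 h 14 min = 48.23 h.
Threshold 40 h → overtime 8 h 14 min, regular 40 h 0 min.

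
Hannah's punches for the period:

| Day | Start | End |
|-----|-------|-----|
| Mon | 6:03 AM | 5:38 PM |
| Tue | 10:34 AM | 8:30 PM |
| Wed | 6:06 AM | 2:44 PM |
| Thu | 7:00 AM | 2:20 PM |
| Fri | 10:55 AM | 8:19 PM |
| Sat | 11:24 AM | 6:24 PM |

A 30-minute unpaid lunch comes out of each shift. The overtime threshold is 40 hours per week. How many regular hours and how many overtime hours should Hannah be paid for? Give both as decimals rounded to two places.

Regular 40.00 hours, overtime 10.88 hours

Mon: 6:03 AM–5:38 PM = 11 h 35 min; less 30 min break → 11 h 5 min
Tue: 10:34 AM–8:30 PM = 9 h 56 min; less 30 min break → 9 h 26 min
Wed: 6:06 AM–2:44 PM = 8 h 38 min; less 30 min break → 8 h 8 min
Thu: 7:00 AM–2:20 PM = 7 h 20 min; less 30 min break → 6 h 50 min
Fri: 10:55 AM–8:19 PM = 9 h 24 min; less 30 min break → 8 h 54 min
Sat: 11:24 AM–6:24 PM = 7 h 0 min; less 30 min break → 6 h 30 min
Total worked: 50 h 53 min = 50.88 h.
Threshold 40 h → overtime 10 h 53 min, regular 40 h 0 min.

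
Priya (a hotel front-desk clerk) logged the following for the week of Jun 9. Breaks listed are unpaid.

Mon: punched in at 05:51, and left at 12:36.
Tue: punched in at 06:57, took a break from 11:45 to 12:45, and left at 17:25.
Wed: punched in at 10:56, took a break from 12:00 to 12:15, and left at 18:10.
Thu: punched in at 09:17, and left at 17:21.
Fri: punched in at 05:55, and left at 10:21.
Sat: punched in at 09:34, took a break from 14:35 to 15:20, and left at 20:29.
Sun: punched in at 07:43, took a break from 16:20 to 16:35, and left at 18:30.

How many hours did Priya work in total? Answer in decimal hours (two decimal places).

Mon: 05:51–12:36 = 6 h 45 min
Tue: 06:57–17:25 = 10 h 28 min; less 60 min break → 9 h 28 min
Wed: 10:56–18:10 = 7 h 14 min; less 15 min break → 6 h 59 min
Thu: 09:17–17:21 = 8 h 4 min
Fri: 05:55–10:21 = 4 h 26 min
Sat: 09:34–20:29 = 10 h 55 min; less 45 min break → 10 h 10 min
Sun: 07:43–18:30 = 10 h 47 min; less 15 min break → 10 h 32 min
Total: 6 h 45 min + 9 h 28 min + 6 h 59 min + 8 h 4 min + 4 h 26 min + 10 h 10 min + 10 h 32 min = 56 h 24 min.

56.40 hours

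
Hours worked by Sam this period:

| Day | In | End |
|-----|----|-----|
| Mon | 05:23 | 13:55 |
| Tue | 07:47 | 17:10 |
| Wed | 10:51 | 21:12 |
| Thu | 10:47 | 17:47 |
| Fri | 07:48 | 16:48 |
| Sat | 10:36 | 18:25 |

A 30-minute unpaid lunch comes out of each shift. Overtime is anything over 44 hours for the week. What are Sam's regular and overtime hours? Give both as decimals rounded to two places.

Regular 44.00 hours, overtime 5.08 hours

Mon: 05:23–13:55 = 8 h 32 min; less 30 min break → 8 h 2 min
Tue: 07:47–17:10 = 9 h 23 min; less 30 min break → 8 h 53 min
Wed: 10:51–21:12 = 10 h 21 min; less 30 min break → 9 h 51 min
Thu: 10:47–17:47 = 7 h 0 min; less 30 min break → 6 h 30 min
Fri: 07:48–16:48 = 9 h 0 min; less 30 min break → 8 h 30 min
Sat: 10:36–18:25 = 7 h 49 min; less 30 min break → 7 h 19 min
Total worked: 49 h 5 min = 49.08 h.
Threshold 44 h → overtime 5 h 5 min, regular 44 h 0 min.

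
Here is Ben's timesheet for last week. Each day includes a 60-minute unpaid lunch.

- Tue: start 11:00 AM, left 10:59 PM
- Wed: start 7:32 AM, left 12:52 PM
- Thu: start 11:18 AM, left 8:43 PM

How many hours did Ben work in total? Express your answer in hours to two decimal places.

Tue: 11:00 AM–10:59 PM = 11 h 59 min; less 60 min break → 10 h 59 min
Wed: 7:32 AM–12:52 PM = 5 h 20 min; less 60 min break → 4 h 20 min
Thu: 11:18 AM–8:43 PM = 9 h 25 min; less 60 min break → 8 h 25 min
Total: 10 h 59 min + 4 h 20 min + 8 h 25 min = 23 h 44 min.

23.73 hours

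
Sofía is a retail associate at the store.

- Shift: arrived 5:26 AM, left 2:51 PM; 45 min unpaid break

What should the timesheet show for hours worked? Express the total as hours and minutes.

Shift: 5:26 AM–2:51 PM = 9 h 25 min; less 45 min break → 8 h 40 min

8 h 40 min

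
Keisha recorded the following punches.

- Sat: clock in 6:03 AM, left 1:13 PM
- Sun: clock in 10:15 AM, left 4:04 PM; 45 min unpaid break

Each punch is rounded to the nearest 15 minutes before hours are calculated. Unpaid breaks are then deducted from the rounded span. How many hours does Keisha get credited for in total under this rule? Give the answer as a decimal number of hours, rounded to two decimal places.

12.25 hours

Sat: in 6:03 AM→6:00 AM, out 1:13 PM→1:15 PM; 7 h 15 min
Sun: in 10:15 AM→10:15 AM, out 4:04 PM→4:00 PM; 5 h 45 min − 45 min = 5 h 0 min
Total credited: 12 h 15 min.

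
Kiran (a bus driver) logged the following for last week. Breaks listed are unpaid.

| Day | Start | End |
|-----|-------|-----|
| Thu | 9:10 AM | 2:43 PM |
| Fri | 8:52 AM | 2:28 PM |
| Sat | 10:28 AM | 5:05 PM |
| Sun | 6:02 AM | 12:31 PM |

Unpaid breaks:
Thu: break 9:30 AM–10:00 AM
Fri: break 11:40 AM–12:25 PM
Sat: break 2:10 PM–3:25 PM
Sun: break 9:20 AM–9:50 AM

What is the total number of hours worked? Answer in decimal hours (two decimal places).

21.25 hours

Thu: 9:10 AM–2:43 PM = 5 h 33 min; less 30 min break → 5 h 3 min
Fri: 8:52 AM–2:28 PM = 5 h 36 min; less 45 min break → 4 h 51 min
Sat: 10:28 AM–5:05 PM = 6 h 37 min; less 75 min break → 5 h 22 min
Sun: 6:02 AM–12:31 PM = 6 h 29 min; less 30 min break → 5 h 59 min
Total: 5 h 3 min + 4 h 51 min + 5 h 22 min + 5 h 59 min = 21 h 15 min.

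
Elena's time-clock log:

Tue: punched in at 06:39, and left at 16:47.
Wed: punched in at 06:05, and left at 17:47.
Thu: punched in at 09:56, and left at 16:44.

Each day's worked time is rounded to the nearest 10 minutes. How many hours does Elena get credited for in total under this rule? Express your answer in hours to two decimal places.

Tue: 06:39–16:47 = 10 h 8 min → rounds to 10 h 10 min
Wed: 06:05–17:47 = 11 h 42 min → rounds to 11 h 40 min
Thu: 09:56–16:44 = 6 h 48 min → rounds to 6 h 50 min
Total credited: 28 h 40 min.

28.67 hours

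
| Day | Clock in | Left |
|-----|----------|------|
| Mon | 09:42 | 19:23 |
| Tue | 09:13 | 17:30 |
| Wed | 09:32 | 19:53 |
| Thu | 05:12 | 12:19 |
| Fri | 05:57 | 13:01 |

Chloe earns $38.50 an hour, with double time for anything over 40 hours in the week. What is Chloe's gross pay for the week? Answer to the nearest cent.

$1732.50

Mon: 09:42–19:23 = 9 h 41 min
Tue: 09:13–17:30 = 8 h 17 min
Wed: 09:32–19:53 = 10 h 21 min
Thu: 05:12–12:19 = 7 h 7 min
Fri: 05:57–13:01 = 7 h 4 min
Total worked: 42 h 30 min = 2550 min.
Regular 40 h 0 min = 2400 min at $38.50/h; overtime 2 h 30 min = 150 min at $77.00/h.
Pay = (2400 × $38.50 + 150 × $77.00) ÷ 60 = $1732.50.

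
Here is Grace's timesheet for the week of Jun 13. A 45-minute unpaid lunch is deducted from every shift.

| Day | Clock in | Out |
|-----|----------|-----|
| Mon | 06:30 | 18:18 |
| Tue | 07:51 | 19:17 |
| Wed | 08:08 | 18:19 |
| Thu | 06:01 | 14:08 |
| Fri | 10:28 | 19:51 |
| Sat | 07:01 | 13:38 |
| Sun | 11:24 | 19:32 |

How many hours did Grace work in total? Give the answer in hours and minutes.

60 h 25 min

Mon: 06:30–18:18 = 11 h 48 min; less 45 min break → 11 h 3 min
Tue: 07:51–19:17 = 11 h 26 min; less 45 min break → 10 h 41 min
Wed: 08:08–18:19 = 10 h 11 min; less 45 min break → 9 h 26 min
Thu: 06:01–14:08 = 8 h 7 min; less 45 min break → 7 h 22 min
Fri: 10:28–19:51 = 9 h 23 min; less 45 min break → 8 h 38 min
Sat: 07:01–13:38 = 6 h 37 min; less 45 min break → 5 h 52 min
Sun: 11:24–19:32 = 8 h 8 min; less 45 min break → 7 h 23 min
Total: 11 h 3 min + 10 h 41 min + 9 h 26 min + 7 h 22 min + 8 h 38 min + 5 h 52 min + 7 h 23 min = 60 h 25 min.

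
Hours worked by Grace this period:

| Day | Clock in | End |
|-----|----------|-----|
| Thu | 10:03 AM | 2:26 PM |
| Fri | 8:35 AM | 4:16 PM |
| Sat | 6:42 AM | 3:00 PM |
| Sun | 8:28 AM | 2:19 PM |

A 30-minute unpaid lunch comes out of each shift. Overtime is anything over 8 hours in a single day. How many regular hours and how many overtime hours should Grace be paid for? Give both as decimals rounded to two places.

Thu: 10:03 AM–2:26 PM = 4 h 23 min; less 30 min break → 3 h 53 min
Fri: 8:35 AM–4:16 PM = 7 h 41 min; less 30 min break → 7 h 11 min
Sat: 6:42 AM–3:00 PM = 8 h 18 min; less 30 min break → 7 h 48 min
Sun: 8:28 AM–2:19 PM = 5 h 51 min; less 30 min break → 5 h 21 min
Thu reg 3 h 53 min / OT 0 h 0 min; Fri reg 7 h 11 min / OT 0 h 0 min; Sat reg 7 h 48 min / OT 0 h 0 min; Sun reg 5 h 21 min / OT 0 h 0 min.
Totals: regular 24 h 13 min, overtime 0 h 0 min.

Regular 24.22 hours, overtime 0.00 hours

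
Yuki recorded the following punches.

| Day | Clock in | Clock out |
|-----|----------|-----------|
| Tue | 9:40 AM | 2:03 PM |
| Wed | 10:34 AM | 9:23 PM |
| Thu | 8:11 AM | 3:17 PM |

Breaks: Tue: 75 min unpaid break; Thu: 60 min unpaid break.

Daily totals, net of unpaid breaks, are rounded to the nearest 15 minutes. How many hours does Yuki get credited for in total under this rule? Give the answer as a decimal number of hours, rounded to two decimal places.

Tue: 9:40 AM–2:03 PM = 4 h 23 min − 75 min = 3 h 8 min → rounds to 3 h 15 min
Wed: 10:34 AM–9:23 PM = 10 h 49 min → rounds to 10 h 45 min
Thu: 8:11 AM–3:17 PM = 7 h 6 min − 60 min = 6 h 6 min → rounds to 6 h 0 min
Total credited: 20 h 0 min.

20.00 hours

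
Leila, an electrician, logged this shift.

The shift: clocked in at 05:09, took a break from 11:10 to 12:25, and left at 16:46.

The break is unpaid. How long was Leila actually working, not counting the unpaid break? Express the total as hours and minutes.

The shift: 05:09–16:46 = 11 h 37 min; less 75 min break → 10 h 22 min

10 h 22 min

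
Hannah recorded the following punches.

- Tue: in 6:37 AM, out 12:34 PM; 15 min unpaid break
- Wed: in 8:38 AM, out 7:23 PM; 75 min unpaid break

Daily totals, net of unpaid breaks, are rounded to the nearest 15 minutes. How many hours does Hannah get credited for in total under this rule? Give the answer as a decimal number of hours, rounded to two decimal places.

Tue: 6:37 AM–12:34 PM = 5 h 57 min − 15 min = 5 h 42 min → rounds to 5 h 45 min
Wed: 8:38 AM–7:23 PM = 10 h 45 min − 75 min = 9 h 30 min → rounds to 9 h 30 min
Total credited: 15 h 15 min.

15.25 hours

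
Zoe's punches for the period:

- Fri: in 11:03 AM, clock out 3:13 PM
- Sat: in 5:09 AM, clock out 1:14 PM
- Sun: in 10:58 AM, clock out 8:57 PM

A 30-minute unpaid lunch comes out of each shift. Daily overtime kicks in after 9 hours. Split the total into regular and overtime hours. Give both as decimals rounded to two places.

Regular 20.25 hours, overtime 0.48 hours

Fri: 11:03 AM–3:13 PM = 4 h 10 min; less 30 min break → 3 h 40 min
Sat: 5:09 AM–1:14 PM = 8 h 5 min; less 30 min break → 7 h 35 min
Sun: 10:58 AM–8:57 PM = 9 h 59 min; less 30 min break → 9 h 29 min
Fri reg 3 h 40 min / OT 0 h 0 min; Sat reg 7 h 35 min / OT 0 h 0 min; Sun reg 9 h 0 min / OT 0 h 29 min.
Totals: regular 20 h 15 min, overtime 0 h 29 min.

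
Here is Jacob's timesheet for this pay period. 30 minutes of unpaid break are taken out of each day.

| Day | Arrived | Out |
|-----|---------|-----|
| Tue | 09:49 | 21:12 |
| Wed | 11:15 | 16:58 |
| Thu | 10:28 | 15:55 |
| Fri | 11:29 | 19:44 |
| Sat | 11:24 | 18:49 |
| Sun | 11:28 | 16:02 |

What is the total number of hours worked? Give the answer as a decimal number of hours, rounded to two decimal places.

39.78 hours

Tue: 09:49–21:12 = 11 h 23 min; less 30 min break → 10 h 53 min
Wed: 11:15–16:58 = 5 h 43 min; less 30 min break → 5 h 13 min
Thu: 10:28–15:55 = 5 h 27 min; less 30 min break → 4 h 57 min
Fri: 11:29–19:44 = 8 h 15 min; less 30 min break → 7 h 45 min
Sat: 11:24–18:49 = 7 h 25 min; less 30 min break → 6 h 55 min
Sun: 11:28–16:02 = 4 h 34 min; less 30 min break → 4 h 4 min
Total: 10 h 53 min + 5 h 13 min + 4 h 57 min + 7 h 45 min + 6 h 55 min + 4 h 4 min = 39 h 47 min.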